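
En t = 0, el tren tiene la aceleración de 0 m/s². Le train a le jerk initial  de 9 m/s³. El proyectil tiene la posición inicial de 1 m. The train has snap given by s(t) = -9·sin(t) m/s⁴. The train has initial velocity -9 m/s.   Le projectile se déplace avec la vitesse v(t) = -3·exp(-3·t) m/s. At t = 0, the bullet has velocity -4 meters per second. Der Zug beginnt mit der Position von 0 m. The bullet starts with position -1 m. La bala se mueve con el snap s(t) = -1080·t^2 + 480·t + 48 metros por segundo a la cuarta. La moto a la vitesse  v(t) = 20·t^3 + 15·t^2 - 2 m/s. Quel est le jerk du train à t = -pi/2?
Nous devons trouver l'intégrale de notre équation du snap s(t) = -9·sin(t) 1 fois. En prenant ∫s(t)dt et en appliquant j(0) = 9, nous trouvons j(t) = 9·cos(t). En utilisant j(t) = 9·cos(t) et en substituant t = -pi/2, nous trouvons j = 0.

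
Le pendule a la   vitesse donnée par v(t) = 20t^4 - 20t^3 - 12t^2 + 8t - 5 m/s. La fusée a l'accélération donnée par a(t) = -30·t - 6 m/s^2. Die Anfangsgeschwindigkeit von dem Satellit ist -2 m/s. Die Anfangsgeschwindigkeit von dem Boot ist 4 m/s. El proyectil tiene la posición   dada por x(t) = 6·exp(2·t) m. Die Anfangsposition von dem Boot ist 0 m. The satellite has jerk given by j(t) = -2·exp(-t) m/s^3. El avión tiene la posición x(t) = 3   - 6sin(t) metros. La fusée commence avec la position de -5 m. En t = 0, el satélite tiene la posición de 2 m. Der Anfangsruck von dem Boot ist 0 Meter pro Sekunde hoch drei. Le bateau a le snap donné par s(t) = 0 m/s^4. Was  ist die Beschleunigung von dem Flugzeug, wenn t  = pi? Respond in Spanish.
Partiendo de la posición x(t) = 3 - 6·sin(t), tomamos 2 derivadas. La derivada de la posición da la velocidad: v(t) = -6·cos(t). Tomando d/dt de v(t), encontramos a(t) = 6·sin(t). Usando a(t) = 6·sin(t) y sustituyendo t = pi, encontramos a = 0.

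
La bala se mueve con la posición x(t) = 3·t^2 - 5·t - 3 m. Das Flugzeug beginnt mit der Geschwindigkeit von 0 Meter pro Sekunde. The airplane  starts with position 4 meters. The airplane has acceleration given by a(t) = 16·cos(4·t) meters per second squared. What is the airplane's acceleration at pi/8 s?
We have acceleration a(t) = 16·cos(4·t). Substituting t = pi/8: a(pi/8) = 0.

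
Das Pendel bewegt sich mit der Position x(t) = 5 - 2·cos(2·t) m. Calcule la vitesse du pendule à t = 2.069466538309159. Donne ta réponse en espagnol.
Partiendo de la posición x(t) = 5 - 2·cos(2·t), tomamos 1 derivada. Tomando d/dt de x(t), encontramos v(t) = 4·sin(2·t). De la ecuación de la velocidad v(t) = 4·sin(2·t), sustituimos t = 2.069466538309159 para obtener v = -3.36012413969645.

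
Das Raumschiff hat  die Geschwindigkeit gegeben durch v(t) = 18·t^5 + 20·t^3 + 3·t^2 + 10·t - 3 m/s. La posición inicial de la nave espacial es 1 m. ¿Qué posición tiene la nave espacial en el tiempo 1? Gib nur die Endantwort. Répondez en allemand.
x(1) = 12.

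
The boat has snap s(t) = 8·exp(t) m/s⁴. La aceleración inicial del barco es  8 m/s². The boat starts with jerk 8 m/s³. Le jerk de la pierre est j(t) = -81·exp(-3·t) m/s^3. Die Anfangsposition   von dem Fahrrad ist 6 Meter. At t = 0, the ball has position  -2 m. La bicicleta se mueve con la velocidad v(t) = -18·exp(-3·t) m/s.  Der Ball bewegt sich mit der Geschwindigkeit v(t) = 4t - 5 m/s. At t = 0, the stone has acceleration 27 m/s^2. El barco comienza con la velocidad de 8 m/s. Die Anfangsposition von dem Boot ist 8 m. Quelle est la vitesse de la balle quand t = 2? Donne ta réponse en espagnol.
Usando v(t) = 4·t - 5 y sustituyendo t = 2, encontramos v = 3.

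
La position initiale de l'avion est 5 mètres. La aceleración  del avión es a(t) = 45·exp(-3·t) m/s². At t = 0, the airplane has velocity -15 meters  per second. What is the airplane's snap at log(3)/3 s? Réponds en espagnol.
Para resolver esto, necesitamos tomar 2 derivadas de nuestra ecuación de la aceleración a(t) = 45·exp(-3·t). Tomando d/dt de a(t), encontramos j(t) = -135·exp(-3·t). Tomando d/dt de j(t), encontramos s(t) = 405·exp(-3·t). Usando s(t) = 405·exp(-3·t) y sustituyendo t = log(3)/3, encontramos s = 135.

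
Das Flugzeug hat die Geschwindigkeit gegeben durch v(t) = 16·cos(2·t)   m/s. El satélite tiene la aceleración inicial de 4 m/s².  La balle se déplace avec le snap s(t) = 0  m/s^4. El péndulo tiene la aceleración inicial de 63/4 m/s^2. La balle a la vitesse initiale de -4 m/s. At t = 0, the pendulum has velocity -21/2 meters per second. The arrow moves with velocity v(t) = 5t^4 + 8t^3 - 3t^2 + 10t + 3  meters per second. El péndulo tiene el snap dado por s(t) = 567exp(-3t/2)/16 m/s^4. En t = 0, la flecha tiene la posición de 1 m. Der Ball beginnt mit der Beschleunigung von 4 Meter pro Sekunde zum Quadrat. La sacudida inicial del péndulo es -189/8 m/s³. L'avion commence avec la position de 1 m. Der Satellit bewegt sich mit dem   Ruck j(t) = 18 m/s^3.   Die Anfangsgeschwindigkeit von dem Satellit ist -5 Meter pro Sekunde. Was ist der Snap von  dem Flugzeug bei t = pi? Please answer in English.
To solve this, we need to take 3 derivatives of our velocity equation v(t) = 16·cos(2·t). Taking d/dt of v(t), we find a(t) = -32·sin(2·t). Differentiating acceleration, we get jerk: j(t) = -64·cos(2·t). Taking d/dt of j(t), we find s(t) = 128·sin(2·t). We have snap s(t) = 128·sin(2·t). Substituting t = pi: s(pi) = 0.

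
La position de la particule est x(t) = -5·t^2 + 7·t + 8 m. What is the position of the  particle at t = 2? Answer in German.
Mit x(t) = -5·t^2 + 7·t + 8 und Einsetzen von t = 2, finden wir x = 2.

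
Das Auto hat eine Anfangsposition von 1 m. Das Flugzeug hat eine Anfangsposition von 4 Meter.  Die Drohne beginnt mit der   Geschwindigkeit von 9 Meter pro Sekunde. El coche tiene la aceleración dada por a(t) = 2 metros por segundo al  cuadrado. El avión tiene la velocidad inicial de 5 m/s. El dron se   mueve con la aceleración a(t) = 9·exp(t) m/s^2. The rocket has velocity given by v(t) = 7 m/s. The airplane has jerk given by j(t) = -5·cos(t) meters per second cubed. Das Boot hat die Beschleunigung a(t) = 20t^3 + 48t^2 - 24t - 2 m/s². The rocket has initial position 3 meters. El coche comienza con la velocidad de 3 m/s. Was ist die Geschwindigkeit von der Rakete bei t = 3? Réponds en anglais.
From the given velocity equation v(t) = 7, we substitute t = 3 to get v = 7.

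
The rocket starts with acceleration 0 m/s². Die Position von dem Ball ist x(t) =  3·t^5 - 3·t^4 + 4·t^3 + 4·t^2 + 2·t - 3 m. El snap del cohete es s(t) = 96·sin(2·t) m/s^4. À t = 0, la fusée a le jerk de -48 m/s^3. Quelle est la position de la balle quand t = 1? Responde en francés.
En utilisant x(t) = 3·t^5 - 3·t^4 + 4·t^3 + 4·t^2 + 2·t - 3 et en substituant t = 1, nous trouvons x = 7.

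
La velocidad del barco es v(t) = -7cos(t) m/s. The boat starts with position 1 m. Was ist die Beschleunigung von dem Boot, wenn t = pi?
Ausgehend von der Geschwindigkeit v(t) = -7·cos(t), nehmen wir 1 Ableitung. Die Ableitung von der Geschwindigkeit ergibt die Beschleunigung: a(t) = 7·sin(t). Aus der Gleichung für die Beschleunigung a(t) = 7·sin(t), setzen wir t = pi ein und erhalten a = 0.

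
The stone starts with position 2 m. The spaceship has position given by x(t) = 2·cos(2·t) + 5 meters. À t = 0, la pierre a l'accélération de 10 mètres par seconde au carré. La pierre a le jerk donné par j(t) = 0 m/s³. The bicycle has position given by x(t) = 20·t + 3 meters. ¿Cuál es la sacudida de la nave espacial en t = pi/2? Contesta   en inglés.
Starting from position x(t) = 2·cos(2·t) + 5, we take 3 derivatives. Taking d/dt of x(t), we find v(t) = -4·sin(2·t). The derivative of velocity gives acceleration: a(t) = -8·cos(2·t). Differentiating acceleration, we get jerk: j(t) = 16·sin(2·t). Using j(t) = 16·sin(2·t) and substituting t = pi/2, we find j = 0.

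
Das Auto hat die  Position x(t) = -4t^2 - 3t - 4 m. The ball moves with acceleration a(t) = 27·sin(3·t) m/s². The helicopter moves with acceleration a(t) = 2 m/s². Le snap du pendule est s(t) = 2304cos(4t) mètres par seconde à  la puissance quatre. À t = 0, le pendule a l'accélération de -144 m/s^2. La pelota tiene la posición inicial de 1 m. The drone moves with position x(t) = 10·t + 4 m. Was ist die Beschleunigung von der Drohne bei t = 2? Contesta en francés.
En partant de la position x(t) = 10·t + 4, nous prenons 2 dérivées. En prenant d/dt de x(t), nous trouvons v(t) = 10. En prenant d/dt de v(t), nous trouvons a(t) = 0. De l'équation de l'accélération a(t) = 0, nous substituons t = 2 pour obtenir a = 0.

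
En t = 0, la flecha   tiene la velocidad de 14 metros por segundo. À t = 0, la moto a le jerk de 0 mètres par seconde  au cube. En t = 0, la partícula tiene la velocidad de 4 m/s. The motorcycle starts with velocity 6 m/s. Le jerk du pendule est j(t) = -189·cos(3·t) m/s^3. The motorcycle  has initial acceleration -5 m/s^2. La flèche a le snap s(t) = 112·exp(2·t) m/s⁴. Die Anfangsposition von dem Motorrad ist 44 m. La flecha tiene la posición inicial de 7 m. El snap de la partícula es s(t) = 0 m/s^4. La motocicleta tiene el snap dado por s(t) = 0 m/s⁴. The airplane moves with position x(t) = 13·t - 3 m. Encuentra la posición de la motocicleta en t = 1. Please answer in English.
We must find the antiderivative of our snap equation s(t) = 0 4 times. Finding the integral of s(t) and using j(0) = 0: j(t) = 0. The antiderivative of jerk is acceleration. Using a(0) = -5, we get a(t) = -5. Taking ∫a(t)dt and applying v(0) = 6, we find v(t) = 6 - 5·t. The antiderivative of velocity, with x(0) = 44, gives position: x(t) = -5·t^2/2 + 6·t + 44. From the given position equation x(t) = -5·t^2/2 + 6·t + 44, we substitute t = 1 to get x = 95/2.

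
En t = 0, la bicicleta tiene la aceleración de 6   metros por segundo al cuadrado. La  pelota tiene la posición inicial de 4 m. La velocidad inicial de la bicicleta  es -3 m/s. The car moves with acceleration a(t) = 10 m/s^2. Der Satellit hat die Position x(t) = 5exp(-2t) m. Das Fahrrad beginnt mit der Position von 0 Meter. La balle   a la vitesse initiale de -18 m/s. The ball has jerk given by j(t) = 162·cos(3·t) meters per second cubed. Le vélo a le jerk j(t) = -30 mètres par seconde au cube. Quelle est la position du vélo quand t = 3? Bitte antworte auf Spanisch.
Partiendo de la sacudida j(t) = -30, tomamos 3 antiderivadas. Integrando la sacudida y usando la condición inicial a(0) = 6, obtenemos a(t) = 6 - 30·t. La antiderivada de la aceleración, con v(0) = -3, da la velocidad: v(t) = -15·t^2 + 6·t - 3. Integrando la velocidad y usando la condición inicial x(0) = 0, obtenemos x(t) = -5·t^3 + 3·t^2 - 3·t. Usando x(t) = -5·t^3 + 3·t^2 - 3·t y sustituyendo t = 3, encontramos x = -117.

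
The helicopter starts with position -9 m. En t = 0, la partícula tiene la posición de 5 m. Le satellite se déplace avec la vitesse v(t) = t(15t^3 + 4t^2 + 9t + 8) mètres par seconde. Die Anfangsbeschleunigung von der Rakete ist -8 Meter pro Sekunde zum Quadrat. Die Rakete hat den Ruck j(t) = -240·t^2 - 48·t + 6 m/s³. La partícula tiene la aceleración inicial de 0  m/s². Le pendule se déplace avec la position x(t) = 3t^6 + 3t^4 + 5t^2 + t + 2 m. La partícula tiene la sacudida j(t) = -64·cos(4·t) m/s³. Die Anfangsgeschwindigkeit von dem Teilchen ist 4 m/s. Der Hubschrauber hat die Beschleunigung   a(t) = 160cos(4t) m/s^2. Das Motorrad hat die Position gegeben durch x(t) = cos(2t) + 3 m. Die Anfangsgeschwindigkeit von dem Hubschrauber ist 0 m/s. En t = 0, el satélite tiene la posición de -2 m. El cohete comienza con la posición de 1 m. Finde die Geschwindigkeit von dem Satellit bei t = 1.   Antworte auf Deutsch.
Aus der Gleichung für die Geschwindigkeit v(t) = t·(15·t^3 + 4·t^2 + 9·t + 8), setzen wir t = 1 ein und erhalten v = 36.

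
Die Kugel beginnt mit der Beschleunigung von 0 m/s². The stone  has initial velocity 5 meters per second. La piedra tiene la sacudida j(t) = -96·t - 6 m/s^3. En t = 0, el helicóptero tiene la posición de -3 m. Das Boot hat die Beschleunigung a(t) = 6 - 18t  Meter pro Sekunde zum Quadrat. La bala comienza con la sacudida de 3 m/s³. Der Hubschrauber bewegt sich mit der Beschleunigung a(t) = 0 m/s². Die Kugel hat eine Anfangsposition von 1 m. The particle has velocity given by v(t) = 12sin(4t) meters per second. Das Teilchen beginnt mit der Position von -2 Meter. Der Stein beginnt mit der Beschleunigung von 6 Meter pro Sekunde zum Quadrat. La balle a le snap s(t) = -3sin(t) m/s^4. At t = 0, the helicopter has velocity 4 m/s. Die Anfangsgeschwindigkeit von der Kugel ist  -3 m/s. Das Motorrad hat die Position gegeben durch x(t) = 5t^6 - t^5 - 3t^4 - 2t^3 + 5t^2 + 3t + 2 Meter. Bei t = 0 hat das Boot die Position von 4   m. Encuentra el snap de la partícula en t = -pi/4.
Debemos derivar nuestra ecuación de la velocidad v(t) = 12·sin(4·t) 3 veces. Tomando d/dt de v(t), encontramos a(t) = 48·cos(4·t). La derivada de la aceleración da la sacudida: j(t) = -192·sin(4·t). La derivada de la sacudida da el snap: s(t) = -768·cos(4·t). De la ecuación del snap s(t) = -768·cos(4·t), sustituimos t = -pi/4 para obtener s = 768.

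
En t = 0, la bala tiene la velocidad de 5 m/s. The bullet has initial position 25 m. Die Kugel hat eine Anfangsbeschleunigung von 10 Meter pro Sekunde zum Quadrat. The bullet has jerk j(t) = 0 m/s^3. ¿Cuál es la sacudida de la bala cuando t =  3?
Tenemos la sacudida j(t) = 0. Sustituyendo t = 3: j(3) = 0.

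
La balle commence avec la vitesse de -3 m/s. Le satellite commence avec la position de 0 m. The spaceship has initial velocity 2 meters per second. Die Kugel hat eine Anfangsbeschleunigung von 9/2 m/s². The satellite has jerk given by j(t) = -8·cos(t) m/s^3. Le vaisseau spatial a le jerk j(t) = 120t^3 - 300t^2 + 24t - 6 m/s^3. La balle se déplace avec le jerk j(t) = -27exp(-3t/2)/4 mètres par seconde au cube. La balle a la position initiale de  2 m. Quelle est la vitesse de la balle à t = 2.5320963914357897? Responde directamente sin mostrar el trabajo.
La réponse est -0.0672369522114070.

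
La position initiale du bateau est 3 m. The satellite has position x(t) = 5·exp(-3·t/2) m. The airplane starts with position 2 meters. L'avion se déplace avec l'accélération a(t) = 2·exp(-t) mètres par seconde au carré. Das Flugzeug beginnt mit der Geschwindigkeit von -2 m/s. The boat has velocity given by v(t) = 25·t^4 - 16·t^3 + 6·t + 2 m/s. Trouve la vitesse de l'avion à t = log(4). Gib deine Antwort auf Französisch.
Pour résoudre ceci, nous devons prendre 1 primitive de notre équation de l'accélération a(t) = 2·exp(-t). En intégrant l'accélération et en utilisant la condition initiale v(0) = -2, nous obtenons v(t) = -2·exp(-t). En utilisant v(t) = -2·exp(-t) et en substituant t = log(4), nous trouvons v = -1/2.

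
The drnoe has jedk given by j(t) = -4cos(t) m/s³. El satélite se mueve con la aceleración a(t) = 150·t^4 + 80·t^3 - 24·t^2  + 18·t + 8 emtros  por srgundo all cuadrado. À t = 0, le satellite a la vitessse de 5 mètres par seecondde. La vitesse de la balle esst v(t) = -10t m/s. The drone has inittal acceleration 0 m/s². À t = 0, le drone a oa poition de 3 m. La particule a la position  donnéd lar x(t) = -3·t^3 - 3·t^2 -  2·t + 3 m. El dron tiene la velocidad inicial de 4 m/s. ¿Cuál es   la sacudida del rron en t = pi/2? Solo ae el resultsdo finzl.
En t = pi/2, j = 0.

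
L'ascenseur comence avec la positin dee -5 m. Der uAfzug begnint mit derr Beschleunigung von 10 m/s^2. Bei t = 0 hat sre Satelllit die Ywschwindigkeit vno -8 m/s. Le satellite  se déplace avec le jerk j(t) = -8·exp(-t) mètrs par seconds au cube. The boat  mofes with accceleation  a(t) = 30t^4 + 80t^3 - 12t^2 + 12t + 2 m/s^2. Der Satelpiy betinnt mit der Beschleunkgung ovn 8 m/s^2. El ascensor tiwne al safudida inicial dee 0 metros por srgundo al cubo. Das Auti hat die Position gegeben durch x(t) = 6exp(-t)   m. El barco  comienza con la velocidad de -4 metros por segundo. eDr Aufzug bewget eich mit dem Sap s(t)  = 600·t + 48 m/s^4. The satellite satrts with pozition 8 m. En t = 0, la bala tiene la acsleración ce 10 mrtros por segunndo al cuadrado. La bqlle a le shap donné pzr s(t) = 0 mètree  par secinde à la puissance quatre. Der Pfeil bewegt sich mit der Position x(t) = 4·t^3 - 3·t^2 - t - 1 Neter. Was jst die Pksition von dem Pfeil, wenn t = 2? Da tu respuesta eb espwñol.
Usando x(t) = 4·t^3 - 3·t^2 - t - 1 y sustituyendo t = 2, encontramos x = 17.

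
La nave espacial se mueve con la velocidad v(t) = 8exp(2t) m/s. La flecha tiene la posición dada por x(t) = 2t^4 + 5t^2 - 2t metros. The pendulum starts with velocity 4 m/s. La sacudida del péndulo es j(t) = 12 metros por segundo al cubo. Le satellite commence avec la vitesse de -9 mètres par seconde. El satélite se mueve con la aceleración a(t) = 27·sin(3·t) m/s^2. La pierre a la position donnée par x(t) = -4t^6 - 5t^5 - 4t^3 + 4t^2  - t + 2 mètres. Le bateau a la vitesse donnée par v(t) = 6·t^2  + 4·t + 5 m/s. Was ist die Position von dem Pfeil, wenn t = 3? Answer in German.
Aus der Gleichung für die Position x(t) = 2·t^4 + 5·t^2 - 2·t, setzen wir t = 3 ein und erhalten x = 201.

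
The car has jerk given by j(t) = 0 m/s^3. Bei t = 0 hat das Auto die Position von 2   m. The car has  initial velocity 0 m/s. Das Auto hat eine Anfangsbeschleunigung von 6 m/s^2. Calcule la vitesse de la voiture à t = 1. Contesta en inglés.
Starting from jerk j(t) = 0, we take 2 antiderivatives. The integral of jerk, with a(0) = 6, gives acceleration: a(t) = 6. The antiderivative of acceleration is velocity. Using v(0) = 0, we get v(t) = 6·t. From the given velocity equation v(t) = 6·t, we substitute t = 1 to get v = 6.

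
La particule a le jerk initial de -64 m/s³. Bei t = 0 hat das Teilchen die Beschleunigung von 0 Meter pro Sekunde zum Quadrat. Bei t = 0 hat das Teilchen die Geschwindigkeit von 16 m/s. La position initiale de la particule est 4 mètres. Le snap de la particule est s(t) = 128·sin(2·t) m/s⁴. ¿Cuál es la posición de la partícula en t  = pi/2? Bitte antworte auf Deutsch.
Wir müssen unsere Gleichung für den Snap s(t) = 128·sin(2·t) 4-mal integrieren. Das Integral von dem Snap ist der Ruck. Mit j(0) = -64 erhalten wir j(t) = -64·cos(2·t). Mit ∫j(t)dt und Anwendung von a(0) = 0, finden wir a(t) = -32·sin(2·t). Mit ∫a(t)dt und Anwendung von v(0) = 16, finden wir v(t) = 16·cos(2·t). Die Stammfunktion von der Geschwindigkeit, mit x(0) = 4, ergibt die Position: x(t) = 8·sin(2·t) + 4. Wir haben die Position x(t) = 8·sin(2·t) + 4. Durch Einsetzen von t = pi/2: x(pi/2) = 4.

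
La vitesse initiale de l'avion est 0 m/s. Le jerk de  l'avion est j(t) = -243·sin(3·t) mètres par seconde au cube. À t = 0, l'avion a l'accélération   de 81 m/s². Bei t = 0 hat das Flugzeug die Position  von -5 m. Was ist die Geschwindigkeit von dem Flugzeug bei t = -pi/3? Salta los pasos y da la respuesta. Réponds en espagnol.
v(-pi/3) = 0.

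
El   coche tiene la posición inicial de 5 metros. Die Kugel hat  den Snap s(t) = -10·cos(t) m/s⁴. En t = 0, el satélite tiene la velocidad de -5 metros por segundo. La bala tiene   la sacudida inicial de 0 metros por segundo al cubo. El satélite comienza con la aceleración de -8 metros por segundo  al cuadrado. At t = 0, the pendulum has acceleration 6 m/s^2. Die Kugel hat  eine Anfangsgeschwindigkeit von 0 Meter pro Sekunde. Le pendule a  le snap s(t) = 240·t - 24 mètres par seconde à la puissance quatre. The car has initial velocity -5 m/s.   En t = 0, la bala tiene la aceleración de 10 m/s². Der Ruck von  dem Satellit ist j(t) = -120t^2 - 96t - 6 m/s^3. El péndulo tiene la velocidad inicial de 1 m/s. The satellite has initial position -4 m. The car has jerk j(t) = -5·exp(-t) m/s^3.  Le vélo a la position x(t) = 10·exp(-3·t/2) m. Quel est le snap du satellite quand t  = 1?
Nous devons dériver notre équation du jerk j(t) = -120·t^2 - 96·t - 6 1 fois. En prenant d/dt de j(t), nous trouvons s(t) = -240·t - 96. De l'équation du snap s(t) = -240·t - 96, nous substituons t = 1 pour obtenir s = -336.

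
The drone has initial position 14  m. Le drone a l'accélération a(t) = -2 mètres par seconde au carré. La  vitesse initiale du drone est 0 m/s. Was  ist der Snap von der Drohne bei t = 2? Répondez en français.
Pour résoudre ceci, nous devons prendre 2 dérivées de notre équation de l'accélération a(t) = -2. La dérivée de l'accélération donne le jerk: j(t) = 0. En dérivant le jerk, nous obtenons le snap: s(t) = 0. De l'équation du snap s(t) = 0, nous substituons t = 2 pour obtenir s = 0.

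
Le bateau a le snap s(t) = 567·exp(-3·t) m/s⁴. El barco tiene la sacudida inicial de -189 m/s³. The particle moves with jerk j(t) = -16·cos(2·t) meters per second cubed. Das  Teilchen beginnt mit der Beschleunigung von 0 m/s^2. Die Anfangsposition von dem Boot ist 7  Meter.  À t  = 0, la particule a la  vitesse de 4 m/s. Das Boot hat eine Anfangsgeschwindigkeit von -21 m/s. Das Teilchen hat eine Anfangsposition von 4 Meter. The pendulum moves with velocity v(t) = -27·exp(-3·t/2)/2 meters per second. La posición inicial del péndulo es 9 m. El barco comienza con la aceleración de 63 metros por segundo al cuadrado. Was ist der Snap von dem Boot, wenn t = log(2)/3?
Wir haben den Snap s(t) = 567·exp(-3·t). Durch Einsetzen von t = log(2)/3: s(log(2)/3) = 567/2.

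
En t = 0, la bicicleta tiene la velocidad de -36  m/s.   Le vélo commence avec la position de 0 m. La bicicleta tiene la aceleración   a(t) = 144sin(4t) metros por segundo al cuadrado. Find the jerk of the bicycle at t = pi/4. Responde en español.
Partiendo de la aceleración a(t) = 144·sin(4·t), tomamos 1 derivada. Derivando la aceleración, obtenemos la sacudida: j(t) = 576·cos(4·t). Tenemos la sacudida j(t) = 576·cos(4·t). Sustituyendo t = pi/4: j(pi/4) = -576.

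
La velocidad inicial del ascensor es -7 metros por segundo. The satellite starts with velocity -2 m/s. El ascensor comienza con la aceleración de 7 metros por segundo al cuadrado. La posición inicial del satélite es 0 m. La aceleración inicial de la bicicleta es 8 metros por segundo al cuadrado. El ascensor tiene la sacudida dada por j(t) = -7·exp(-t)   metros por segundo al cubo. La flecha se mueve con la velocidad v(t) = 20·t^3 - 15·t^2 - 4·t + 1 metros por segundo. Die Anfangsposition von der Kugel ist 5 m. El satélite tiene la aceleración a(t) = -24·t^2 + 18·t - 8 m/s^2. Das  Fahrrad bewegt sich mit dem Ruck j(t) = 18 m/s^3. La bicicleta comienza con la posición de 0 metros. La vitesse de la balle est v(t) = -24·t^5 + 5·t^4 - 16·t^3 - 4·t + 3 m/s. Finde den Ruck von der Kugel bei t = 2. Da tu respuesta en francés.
En partant de la vitesse v(t) = -24·t^5 + 5·t^4 - 16·t^3 - 4·t + 3, nous prenons 2 dérivées. En dérivant la vitesse, nous obtenons l'accélération: a(t) = -120·t^4 + 20·t^3 - 48·t^2 - 4. En dérivant l'accélération, nous obtenons le jerk: j(t) = -480·t^3 + 60·t^2 - 96·t. Nous avons le jerk j(t) = -480·t^3 + 60·t^2 - 96·t. En substituant t = 2: j(2) = -3792.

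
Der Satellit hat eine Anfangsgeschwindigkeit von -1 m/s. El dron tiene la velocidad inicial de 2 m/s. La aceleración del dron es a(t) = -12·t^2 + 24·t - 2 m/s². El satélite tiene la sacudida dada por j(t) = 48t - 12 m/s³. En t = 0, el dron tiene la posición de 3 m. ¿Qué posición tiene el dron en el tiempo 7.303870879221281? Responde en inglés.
Starting from acceleration a(t) = -12·t^2 + 24·t - 2, we take 2 antiderivatives. Finding the antiderivative of a(t) and using v(0) = 2: v(t) = -4·t^3 + 12·t^2 - 2·t + 2. Integrating velocity and using the initial condition x(0) = 3, we get x(t) = -t^4 + 4·t^3 - t^2 + 2·t + 3. We have position x(t) = -t^4 + 4·t^3 - t^2 + 2·t + 3. Substituting t = 7.303870879221281: x(7.303870879221281) = -1323.04636928490.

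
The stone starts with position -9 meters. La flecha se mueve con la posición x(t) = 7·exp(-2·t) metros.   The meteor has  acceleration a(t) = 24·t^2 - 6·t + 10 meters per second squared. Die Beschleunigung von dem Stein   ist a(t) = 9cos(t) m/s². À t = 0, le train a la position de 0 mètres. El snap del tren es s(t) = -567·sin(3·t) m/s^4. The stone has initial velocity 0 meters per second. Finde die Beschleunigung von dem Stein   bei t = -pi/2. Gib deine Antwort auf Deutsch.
Wir haben die Beschleunigung a(t) = 9·cos(t). Durch Einsetzen von t = -pi/2: a(-pi/2) = 0.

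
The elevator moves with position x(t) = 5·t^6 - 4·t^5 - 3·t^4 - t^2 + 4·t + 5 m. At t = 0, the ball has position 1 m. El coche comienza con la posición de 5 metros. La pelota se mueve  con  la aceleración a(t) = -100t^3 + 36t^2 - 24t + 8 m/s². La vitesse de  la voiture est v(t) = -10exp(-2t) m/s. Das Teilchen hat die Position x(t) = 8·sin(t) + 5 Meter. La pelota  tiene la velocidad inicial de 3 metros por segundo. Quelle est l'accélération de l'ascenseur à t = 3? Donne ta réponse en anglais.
Starting from position x(t) = 5·t^6 - 4·t^5 - 3·t^4 - t^2 + 4·t + 5, we take 2 derivatives. The derivative of position gives velocity: v(t) = 30·t^5 - 20·t^4 - 12·t^3 - 2·t + 4. The derivative of velocity gives acceleration: a(t) = 150·t^4 - 80·t^3 - 36·t^2 - 2. We have acceleration a(t) = 150·t^4 - 80·t^3 - 36·t^2 - 2. Substituting t = 3: a(3) = 9664.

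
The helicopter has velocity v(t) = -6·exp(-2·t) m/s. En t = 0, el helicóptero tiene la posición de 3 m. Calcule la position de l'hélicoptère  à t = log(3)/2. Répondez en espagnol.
Debemos encontrar la integral de nuestra ecuación de la velocidad v(t) = -6·exp(-2·t) 1 vez. La antiderivada de la velocidad es la posición. Usando x(0) = 3, obtenemos x(t) = 3·exp(-2·t). Usando x(t) = 3·exp(-2·t) y sustituyendo t = log(3)/2, encontramos x = 1.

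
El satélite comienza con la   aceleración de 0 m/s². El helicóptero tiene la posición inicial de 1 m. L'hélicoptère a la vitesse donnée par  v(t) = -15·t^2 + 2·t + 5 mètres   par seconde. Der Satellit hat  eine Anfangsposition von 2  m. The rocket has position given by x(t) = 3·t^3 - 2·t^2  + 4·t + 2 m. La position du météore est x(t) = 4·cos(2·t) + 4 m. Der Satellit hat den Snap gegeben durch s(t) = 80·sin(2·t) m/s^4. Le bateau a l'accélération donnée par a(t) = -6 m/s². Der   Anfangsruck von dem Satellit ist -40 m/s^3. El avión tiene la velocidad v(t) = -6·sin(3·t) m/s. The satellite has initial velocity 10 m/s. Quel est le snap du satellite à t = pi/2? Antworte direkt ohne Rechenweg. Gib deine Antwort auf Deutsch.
Die Antwort ist 0.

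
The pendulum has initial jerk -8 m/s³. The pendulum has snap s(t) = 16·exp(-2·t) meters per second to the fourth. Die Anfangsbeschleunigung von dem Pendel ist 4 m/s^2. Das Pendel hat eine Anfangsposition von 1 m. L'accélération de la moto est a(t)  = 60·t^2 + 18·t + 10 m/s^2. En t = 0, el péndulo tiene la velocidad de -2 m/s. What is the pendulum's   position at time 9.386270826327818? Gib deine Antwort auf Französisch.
Pour résoudre ceci, nous devons prendre 4 primitives de notre équation du snap s(t) = 16·exp(-2·t). En intégrant le snap et en utilisant la condition initiale j(0) = -8, nous obtenons j(t) = -8·exp(-2·t). La primitive du jerk est l'accélération. En utilisant a(0) = 4, nous obtenons a(t) = 4·exp(-2·t). La primitive de l'accélération est la vitesse. En utilisant v(0) = -2, nous obtenons v(t) = -2·exp(-2·t). En intégrant la vitesse et en utilisant la condition initiale x(0) = 1, nous obtenons x(t) = exp(-2·t). De l'équation de la position x(t) = exp(-2·t), nous substituons t = 9.386270826327818 pour obtenir x = 7.03377948923751E-9.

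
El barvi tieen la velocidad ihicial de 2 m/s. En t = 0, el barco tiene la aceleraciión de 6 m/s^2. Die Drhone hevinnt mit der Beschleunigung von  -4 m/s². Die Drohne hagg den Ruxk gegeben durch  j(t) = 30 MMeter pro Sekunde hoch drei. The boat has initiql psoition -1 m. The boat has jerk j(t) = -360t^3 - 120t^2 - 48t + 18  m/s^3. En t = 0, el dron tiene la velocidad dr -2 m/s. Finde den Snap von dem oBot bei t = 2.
Um dies zu lösen, müssen wir 1 Ableitung unserer Gleichung für den Ruck j(t) = -360·t^3 - 120·t^2 - 48·t + 18 nehmen. Die Ableitung von dem Ruck ergibt den Snap: s(t) = -1080·t^2 - 240·t - 48. Wir haben den Snap s(t) = -1080·t^2 - 240·t - 48. Durch Einsetzen von t = 2: s(2) = -4848.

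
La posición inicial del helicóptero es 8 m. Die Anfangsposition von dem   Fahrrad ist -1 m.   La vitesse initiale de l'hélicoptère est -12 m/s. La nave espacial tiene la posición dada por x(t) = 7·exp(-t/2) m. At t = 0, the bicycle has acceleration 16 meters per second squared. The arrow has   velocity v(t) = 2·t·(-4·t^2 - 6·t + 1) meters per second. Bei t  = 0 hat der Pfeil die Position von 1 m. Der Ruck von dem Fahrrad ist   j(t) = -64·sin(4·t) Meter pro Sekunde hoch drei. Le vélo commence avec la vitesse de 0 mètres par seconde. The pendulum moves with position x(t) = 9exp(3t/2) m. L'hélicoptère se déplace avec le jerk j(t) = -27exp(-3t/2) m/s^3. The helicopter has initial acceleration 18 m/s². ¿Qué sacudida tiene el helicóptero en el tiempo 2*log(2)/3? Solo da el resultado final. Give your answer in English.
The answer is -27/2.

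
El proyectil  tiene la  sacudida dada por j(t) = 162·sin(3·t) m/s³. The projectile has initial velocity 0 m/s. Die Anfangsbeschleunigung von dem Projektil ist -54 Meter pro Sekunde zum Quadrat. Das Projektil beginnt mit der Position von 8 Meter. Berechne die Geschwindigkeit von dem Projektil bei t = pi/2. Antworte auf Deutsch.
Ausgehend von dem Ruck j(t) = 162·sin(3·t), nehmen wir 2 Integrale. Das Integral von dem Ruck, mit a(0) = -54, ergibt die Beschleunigung: a(t) = -54·cos(3·t). Durch Integration von der Beschleunigung und Verwendung der Anfangsbedingung v(0) = 0, erhalten wir v(t) = -18·sin(3·t). Aus der Gleichung für die Geschwindigkeit v(t) = -18·sin(3·t), setzen wir t = pi/2 ein und erhalten v = 18.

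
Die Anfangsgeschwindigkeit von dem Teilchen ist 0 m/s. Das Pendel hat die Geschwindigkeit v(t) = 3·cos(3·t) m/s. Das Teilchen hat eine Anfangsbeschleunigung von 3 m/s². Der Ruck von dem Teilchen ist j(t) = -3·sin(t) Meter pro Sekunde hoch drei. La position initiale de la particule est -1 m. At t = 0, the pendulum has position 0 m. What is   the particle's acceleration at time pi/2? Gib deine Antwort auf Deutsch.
Um dies zu lösen, müssen wir 1 Stammfunktion unserer Gleichung für den Ruck j(t) = -3·sin(t) finden. Die Stammfunktion von dem Ruck ist die Beschleunigung. Mit a(0) = 3 erhalten wir a(t) = 3·cos(t). Mit a(t) = 3·cos(t) und Einsetzen von t = pi/2, finden wir a = 0.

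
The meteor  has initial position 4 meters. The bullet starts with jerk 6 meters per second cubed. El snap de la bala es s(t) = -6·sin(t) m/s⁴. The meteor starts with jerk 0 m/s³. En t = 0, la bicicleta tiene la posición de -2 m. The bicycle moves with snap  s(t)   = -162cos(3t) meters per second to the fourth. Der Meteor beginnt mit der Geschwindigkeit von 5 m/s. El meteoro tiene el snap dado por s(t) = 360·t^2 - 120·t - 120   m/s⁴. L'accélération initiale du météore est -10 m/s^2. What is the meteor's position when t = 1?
We need to integrate our snap equation s(t) = 360·t^2 - 120·t - 120 4 times. The integral of snap is jerk. Using j(0) = 0, we get j(t) = 60·t·(2·t^2 - t - 2). The integral of jerk is acceleration. Using a(0) = -10, we get a(t) = 30·t^4 - 20·t^3 - 60·t^2 - 10. Finding the integral of a(t) and using v(0) = 5: v(t) = 6·t^5 - 5·t^4 - 20·t^3 - 10·t + 5. Taking ∫v(t)dt and applying x(0) = 4, we find x(t) = t^6 - t^5 - 5·t^4 - 5·t^2 + 5·t + 4. Using x(t) = t^6 - t^5 - 5·t^4 - 5·t^2 + 5·t + 4 and substituting t = 1, we find x = -1.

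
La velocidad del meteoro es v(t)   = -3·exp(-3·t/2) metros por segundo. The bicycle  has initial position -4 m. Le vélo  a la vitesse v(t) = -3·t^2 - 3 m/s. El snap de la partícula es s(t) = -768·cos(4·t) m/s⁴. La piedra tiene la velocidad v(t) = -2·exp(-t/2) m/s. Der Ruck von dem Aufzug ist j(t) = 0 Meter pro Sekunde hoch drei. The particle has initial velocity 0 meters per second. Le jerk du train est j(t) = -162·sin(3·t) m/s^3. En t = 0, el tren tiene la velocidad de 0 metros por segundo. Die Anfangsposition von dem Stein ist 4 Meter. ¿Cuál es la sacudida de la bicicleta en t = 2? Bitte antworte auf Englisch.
To solve this, we need to take 2 derivatives of our velocity equation v(t) = -3·t^2 - 3. Taking d/dt of v(t), we find a(t) = -6·t. The derivative of acceleration gives jerk: j(t) = -6. Using j(t) = -6 and substituting t = 2, we find j = -6.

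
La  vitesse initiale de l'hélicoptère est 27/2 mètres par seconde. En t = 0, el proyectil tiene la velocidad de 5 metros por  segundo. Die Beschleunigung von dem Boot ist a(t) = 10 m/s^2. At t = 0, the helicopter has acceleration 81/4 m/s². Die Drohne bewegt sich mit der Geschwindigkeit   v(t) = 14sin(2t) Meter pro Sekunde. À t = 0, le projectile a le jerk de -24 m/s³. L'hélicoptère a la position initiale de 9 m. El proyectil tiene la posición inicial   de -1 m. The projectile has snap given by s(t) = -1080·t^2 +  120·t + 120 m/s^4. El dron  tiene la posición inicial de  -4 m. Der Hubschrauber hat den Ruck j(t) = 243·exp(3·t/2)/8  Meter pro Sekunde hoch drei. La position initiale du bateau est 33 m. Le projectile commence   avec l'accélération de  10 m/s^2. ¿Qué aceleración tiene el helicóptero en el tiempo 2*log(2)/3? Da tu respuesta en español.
Partiendo de la sacudida j(t) = 243·exp(3·t/2)/8, tomamos 1 antiderivada. La antiderivada de la sacudida es la aceleración. Usando a(0) = 81/4, obtenemos a(t) = 81·exp(3·t/2)/4. Usando a(t) = 81·exp(3·t/2)/4 y sustituyendo t = 2*log(2)/3, encontramos a = 81/2.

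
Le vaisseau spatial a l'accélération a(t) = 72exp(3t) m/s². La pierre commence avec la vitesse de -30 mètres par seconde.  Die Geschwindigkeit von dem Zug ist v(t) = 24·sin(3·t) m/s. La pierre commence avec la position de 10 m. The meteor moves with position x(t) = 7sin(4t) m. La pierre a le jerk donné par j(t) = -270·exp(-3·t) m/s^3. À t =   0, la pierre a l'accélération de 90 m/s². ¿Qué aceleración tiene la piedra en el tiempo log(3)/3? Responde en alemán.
Ausgehend von dem Ruck j(t) = -270·exp(-3·t), nehmen wir 1 Integral. Die Stammfunktion von dem Ruck ist die Beschleunigung. Mit a(0) = 90 erhalten wir a(t) = 90·exp(-3·t). Mit a(t) = 90·exp(-3·t) und Einsetzen von t = log(3)/3, finden wir a = 30.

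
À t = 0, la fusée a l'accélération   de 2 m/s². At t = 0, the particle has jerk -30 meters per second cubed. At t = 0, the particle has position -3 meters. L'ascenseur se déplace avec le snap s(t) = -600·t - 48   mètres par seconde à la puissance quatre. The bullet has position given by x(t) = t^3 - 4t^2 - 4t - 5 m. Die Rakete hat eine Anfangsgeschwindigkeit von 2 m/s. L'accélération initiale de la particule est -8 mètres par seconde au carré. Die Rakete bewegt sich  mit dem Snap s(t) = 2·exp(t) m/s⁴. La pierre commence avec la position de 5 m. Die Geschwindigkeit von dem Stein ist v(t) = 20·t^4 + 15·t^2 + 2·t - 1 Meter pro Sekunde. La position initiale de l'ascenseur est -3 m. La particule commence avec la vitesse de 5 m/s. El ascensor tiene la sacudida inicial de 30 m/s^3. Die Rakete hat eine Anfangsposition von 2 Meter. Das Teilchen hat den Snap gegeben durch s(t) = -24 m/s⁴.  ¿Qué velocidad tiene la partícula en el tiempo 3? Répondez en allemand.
Wir müssen unsere Gleichung für den Snap s(t) = -24 3-mal integrieren. Die Stammfunktion von dem Snap ist der Ruck. Mit j(0) = -30 erhalten wir j(t) = -24·t - 30. Mit ∫j(t)dt und Anwendung von a(0) = -8, finden wir a(t) = -12·t^2 - 30·t - 8. Die Stammfunktion von der Beschleunigung, mit v(0) = 5, ergibt die Geschwindigkeit: v(t) = -4·t^3 - 15·t^2 - 8·t + 5. Wir haben die Geschwindigkeit v(t) = -4·t^3 - 15·t^2 - 8·t + 5. Durch Einsetzen von t = 3: v(3) = -262.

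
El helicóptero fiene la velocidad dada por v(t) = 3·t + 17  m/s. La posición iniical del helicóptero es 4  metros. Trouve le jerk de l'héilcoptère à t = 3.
En partant de la vitesse v(t) = 3·t + 17, nous prenons 2 dérivées. En prenant d/dt de v(t), nous trouvons a(t) = 3. La dérivée de l'accélération donne le jerk: j(t) = 0. Nous avons le jerk j(t) = 0. En substituant t = 3: j(3) = 0.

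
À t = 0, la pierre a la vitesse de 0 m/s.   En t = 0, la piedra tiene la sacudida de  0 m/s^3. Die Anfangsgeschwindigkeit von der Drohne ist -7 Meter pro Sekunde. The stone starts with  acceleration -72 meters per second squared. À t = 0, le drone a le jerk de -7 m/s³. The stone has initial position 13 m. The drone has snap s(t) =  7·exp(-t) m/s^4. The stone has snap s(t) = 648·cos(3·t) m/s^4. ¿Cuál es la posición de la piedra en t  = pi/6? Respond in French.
En partant du snap s(t) = 648·cos(3·t), nous prenons 4 intégrales. La primitive du snap, avec j(0) = 0, donne le jerk: j(t) = 216·sin(3·t). L'intégrale du jerk, avec a(0) = -72, donne l'accélération: a(t) = -72·cos(3·t). La primitive de l'accélération, avec v(0) = 0, donne la vitesse: v(t) = -24·sin(3·t). En intégrant la vitesse et en utilisant la condition initiale x(0) = 13, nous obtenons x(t) = 8·cos(3·t) + 5. De l'équation de la position x(t) = 8·cos(3·t) + 5, nous substituons t = pi/6 pour obtenir x = 5.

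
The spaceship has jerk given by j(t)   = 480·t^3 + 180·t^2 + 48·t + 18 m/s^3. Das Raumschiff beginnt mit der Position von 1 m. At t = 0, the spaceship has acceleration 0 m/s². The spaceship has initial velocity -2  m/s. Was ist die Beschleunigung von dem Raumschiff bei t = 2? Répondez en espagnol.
Necesitamos integrar nuestra ecuación de la sacudida j(t) = 480·t^3 + 180·t^2 + 48·t + 18 1 vez. La antiderivada de la sacudida es la aceleración. Usando a(0) = 0, obtenemos a(t) = 6·t·(20·t^3 + 10·t^2 + 4·t + 3). De la ecuación de la aceleración a(t) = 6·t·(20·t^3 + 10·t^2 + 4·t + 3), sustituimos t = 2 para obtener a = 2532.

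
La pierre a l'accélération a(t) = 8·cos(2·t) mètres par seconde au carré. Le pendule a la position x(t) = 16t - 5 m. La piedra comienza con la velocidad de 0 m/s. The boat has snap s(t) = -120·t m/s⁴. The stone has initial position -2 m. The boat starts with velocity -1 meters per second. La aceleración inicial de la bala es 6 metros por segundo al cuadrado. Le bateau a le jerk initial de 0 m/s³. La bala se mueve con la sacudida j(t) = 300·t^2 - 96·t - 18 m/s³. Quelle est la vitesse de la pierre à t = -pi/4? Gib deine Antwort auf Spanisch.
Necesitamos integrar nuestra ecuación de la aceleración a(t) = 8·cos(2·t) 1 vez. La antiderivada de la aceleración es la velocidad. Usando v(0) = 0, obtenemos v(t) = 4·sin(2·t). Usando v(t) = 4·sin(2·t) y sustituyendo t = -pi/4, encontramos v = -4.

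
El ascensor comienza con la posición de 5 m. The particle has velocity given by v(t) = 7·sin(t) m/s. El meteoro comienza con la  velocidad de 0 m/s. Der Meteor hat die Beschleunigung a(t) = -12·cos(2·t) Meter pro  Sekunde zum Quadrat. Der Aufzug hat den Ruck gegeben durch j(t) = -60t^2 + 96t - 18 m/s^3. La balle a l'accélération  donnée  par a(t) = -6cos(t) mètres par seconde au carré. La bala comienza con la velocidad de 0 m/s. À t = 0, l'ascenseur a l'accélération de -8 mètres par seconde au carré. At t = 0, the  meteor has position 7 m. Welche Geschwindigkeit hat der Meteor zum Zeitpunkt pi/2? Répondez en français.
En partant de l'accélération a(t) = -12·cos(2·t), nous prenons 1 intégrale. La primitive de l'accélération, avec v(0) = 0, donne la vitesse: v(t) = -6·sin(2·t). De l'équation de la vitesse v(t) = -6·sin(2·t), nous substituons t = pi/2 pour obtenir v = 0.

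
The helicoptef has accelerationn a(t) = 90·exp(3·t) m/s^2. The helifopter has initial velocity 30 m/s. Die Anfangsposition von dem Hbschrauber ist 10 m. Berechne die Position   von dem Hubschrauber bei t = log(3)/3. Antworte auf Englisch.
We need to integrate our acceleration equation a(t) = 90·exp(3·t) 2 times. Integrating acceleration and using the initial condition v(0) = 30, we get v(t) = 30·exp(3·t). Taking ∫v(t)dt and applying x(0) = 10, we find x(t) = 10·exp(3·t). From the given position equation x(t) = 10·exp(3·t), we substitute t = log(3)/3 to get x = 30.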